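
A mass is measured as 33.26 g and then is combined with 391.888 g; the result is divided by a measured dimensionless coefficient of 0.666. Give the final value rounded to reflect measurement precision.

33.26 g + 391.888 g = 425.148 g; the sum is limited to 2 decimal places (5 s.f.).
Carrying full precision, 425.148 ÷ 0.666 = 638.36036036… g; 0.666 has 3 s.f., so the result keeps min(5, 3) = 3 s.f.
Rounded to 3 significant figures: 638 g.

638 g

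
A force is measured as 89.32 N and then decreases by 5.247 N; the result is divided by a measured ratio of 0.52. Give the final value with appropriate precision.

89.32 N − 5.247 N = 84.073 N; the difference is limited to 2 decimal places (4 s.f.).
Carrying full precision, 84.073 ÷ 0.52 = 161.678846154… N; 0.52 has 2 s.f., so the result keeps min(4, 2) = 2 s.f.
Rounded to 2 significant figures: 1.6 × 10^2 N.

1.6 × 10^2 N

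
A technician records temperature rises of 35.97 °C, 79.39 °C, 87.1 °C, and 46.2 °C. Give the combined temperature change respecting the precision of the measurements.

35.97 °C + 79.39 °C + 87.1 °C + 46.2 °C = 248.66 °C.
Addition/subtraction keeps the fewest decimal places: 35.97 → 2 decimal places, 79.39 → 2 decimal places, 87.1 → 1 decimal place, 46.2 → 1 decimal place; limit is 1.
Rounded to 1 decimal place: 248.7 °C.

248.7 °C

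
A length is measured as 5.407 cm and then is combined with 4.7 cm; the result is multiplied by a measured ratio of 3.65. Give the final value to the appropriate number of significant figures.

5.407 cm + 4.7 cm = 10.107 cm; the sum is limited to 1 decimal place (3 s.f.).
Carrying full precision, 10.107 × 3.65 = 36.89055 cm; 3.65 has 3 s.f., so the result keeps min(3, 3) = 3 s.f.
Rounded to 3 significant figures: 36.9 cm.

36.9 cm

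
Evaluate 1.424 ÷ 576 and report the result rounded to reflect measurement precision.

1.424 ÷ 576 = 0.00247222222222…
Multiplication/division keeps the fewest significant figures: 1.424 → 4 s.f., 576 → 3 s.f.; limit is 3.
Rounded to 3 significant figures: 0.00247.

0.00247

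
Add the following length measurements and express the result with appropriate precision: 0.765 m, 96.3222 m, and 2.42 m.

99.51 m

0.765 m + 96.3222 m + 2.42 m = 99.5072 m.
Addition/subtraction keeps the fewest decimal places: 0.765 → 3 decimal places, 96.3222 → 4 decimal places, 2.42 → 2 decimal places; limit is 2.
Rounded to 2 decimal places: 99.51 m.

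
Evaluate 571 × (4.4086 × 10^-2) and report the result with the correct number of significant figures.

25.2

571 × (4.4086 × 10^-2) = 25.173106
Multiplication/division keeps the fewest significant figures: 571 → 3 s.f., 4.4086 × 10^-2 → 5 s.f.; limit is 3.
Rounded to 3 significant figures: 25.2.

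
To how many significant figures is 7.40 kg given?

3

7.40: trailing zeros after a decimal point are significant.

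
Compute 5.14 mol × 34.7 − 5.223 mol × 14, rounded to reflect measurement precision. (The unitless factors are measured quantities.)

1.05 × 10^2 mol

5.14 × 34.7 = 178.358 → 1.78 × 10^2 mol (3 s.f., last digit at the 10^0 place).
5.223 × 14 = 73.122 → 73 mol (2 s.f., last digit at the 10^0 place).
Difference: 105.236 mol; keep the coarser place, 10^0.
Result: 1.05 × 10^2 mol.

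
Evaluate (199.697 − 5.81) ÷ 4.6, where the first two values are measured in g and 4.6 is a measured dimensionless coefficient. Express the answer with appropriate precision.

42 g

199.697 g − 5.81 g = 193.887 g; the difference is limited to 2 decimal places (5 s.f.).
Carrying full precision, 193.887 ÷ 4.6 = 42.1493478261… g; 4.6 has 2 s.f., so the result keeps min(5, 2) = 2 s.f.
Rounded to 2 significant figures: 42 g.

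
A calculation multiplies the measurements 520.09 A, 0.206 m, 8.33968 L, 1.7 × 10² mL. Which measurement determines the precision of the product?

520.09 A → 5 s.f.; 0.206 m → 3 s.f.; 8.33968 L → 6 s.f.; 1.7 × 10² mL → 2 s.f.
The fewest is 2 significant figures, from 1.7 × 10² mL.

1.7 × 10² mL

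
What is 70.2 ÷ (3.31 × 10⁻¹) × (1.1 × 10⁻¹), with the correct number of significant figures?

70.2 ÷ (3.31 × 10⁻¹) × (1.1 × 10⁻¹) = 23.329305136…
Multiplication/division keeps the fewest significant figures: 70.2 → 3 s.f., 3.31 × 10⁻¹ → 3 s.f., 1.1 × 10⁻¹ → 2 s.f.; limit is 2.
Rounded to 2 significant figures: 23.

23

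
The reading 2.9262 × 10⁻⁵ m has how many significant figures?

5

2.9262 × 10⁻⁵: in scientific notation every digit of the coefficient is significant.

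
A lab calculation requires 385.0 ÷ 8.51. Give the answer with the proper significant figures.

385.0 ÷ 8.51 = 45.240893067…
Multiplication/division keeps the fewest significant figures: 385.0 → 4 s.f., 8.51 → 3 s.f.; limit is 3.
Rounded to 3 significant figures: 45.2.

45.2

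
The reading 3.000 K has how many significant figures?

4

3.000: trailing zeros after a decimal point are significant.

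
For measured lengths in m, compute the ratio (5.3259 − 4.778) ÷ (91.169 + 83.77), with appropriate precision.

0.00313

5.3259 − 4.778 = 0.5479, limited to 3 d.p. → 3 s.f.; 91.169 + 83.77 = 174.939, limited to 2 d.p. → 5 s.f.
Carrying full precision, 0.5479 ÷ 174.939 = 0.00313194885074…; keep min(3, 5) = 3 s.f.
Rounded to 3 significant figures: 0.00313.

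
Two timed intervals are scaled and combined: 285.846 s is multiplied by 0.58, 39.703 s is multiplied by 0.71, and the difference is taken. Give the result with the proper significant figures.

285.846 × 0.58 = 165.79068 → 1.7 × 10^2 s (2 s.f., last digit at the 10^1 place).
39.703 × 0.71 = 28.18913 → 28 s (2 s.f., last digit at the 10^0 place).
Difference: 137.60155 s; keep the coarser place, 10^1.
Result: 1.4 × 10^2 s.

1.4 × 10^2 s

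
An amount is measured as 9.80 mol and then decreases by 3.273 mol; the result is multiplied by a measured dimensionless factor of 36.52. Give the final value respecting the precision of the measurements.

9.80 mol − 3.273 mol = 6.527 mol; the difference is limited to 2 decimal places (3 s.f.).
Carrying full precision, 6.527 × 36.52 = 238.36604 mol; 36.52 has 4 s.f., so the result keeps min(3, 4) = 3 s.f.
Rounded to 3 significant figures: 238 mol.

238 mol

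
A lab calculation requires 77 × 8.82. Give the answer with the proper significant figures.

77 × 8.82 = 679.14
Multiplication/division keeps the fewest significant figures: 77 → 2 s.f., 8.82 → 3 s.f.; limit is 2.
Rounded to 2 significant figures: 6.8 × 10^2.

6.8 × 10^2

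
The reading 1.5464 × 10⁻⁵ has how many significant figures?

5

1.5464 × 10⁻⁵: in scientific notation every digit of the coefficient is significant.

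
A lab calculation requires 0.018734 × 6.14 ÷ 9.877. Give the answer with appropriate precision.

0.0116

0.018734 × 6.14 ÷ 9.877 = 0.0116459208262…
Multiplication/division keeps the fewest significant figures: 0.018734 → 5 s.f., 6.14 → 3 s.f., 9.877 → 4 s.f.; limit is 3.
Rounded to 3 significant figures: 0.0116.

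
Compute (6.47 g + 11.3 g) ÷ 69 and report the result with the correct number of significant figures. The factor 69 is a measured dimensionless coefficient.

0.26 g

6.47 g + 11.3 g = 17.77 g; the sum is limited to 1 decimal place (3 s.f.).
Carrying full precision, 17.77 ÷ 69 = 0.257536231884… g; 69 has 2 s.f., so the result keeps min(3, 2) = 2 s.f.
Rounded to 2 significant figures: 0.26 g.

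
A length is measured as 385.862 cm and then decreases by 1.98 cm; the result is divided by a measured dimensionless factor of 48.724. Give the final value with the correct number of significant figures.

385.862 cm − 1.98 cm = 383.882 cm; the difference is limited to 2 decimal places (5 s.f.).
Carrying full precision, 383.882 ÷ 48.724 = 7.87870453986… cm; 48.724 has 5 s.f., so the result keeps min(5, 5) = 5 s.f.
Rounded to 5 significant figures: 7.8787 cm.

7.8787 cm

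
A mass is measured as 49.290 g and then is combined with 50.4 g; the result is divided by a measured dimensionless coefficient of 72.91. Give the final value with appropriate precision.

49.290 g + 50.4 g = 99.690 g; the sum is limited to 1 decimal place (3 s.f.).
Carrying full precision, 99.690 ÷ 72.91 = 1.36730215334… g; 72.91 has 4 s.f., so the result keeps min(3, 4) = 3 s.f.
Rounded to 3 significant figures: 1.37 g.

1.37 g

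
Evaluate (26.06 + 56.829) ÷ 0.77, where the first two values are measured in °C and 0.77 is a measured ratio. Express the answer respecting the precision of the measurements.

1.1 × 10² °C

26.06 °C + 56.829 °C = 82.889 °C; the sum is limited to 2 decimal places (4 s.f.).
Carrying full precision, 82.889 ÷ 0.77 = 107.648051948… °C; 0.77 has 2 s.f., so the result keeps min(4, 2) = 2 s.f.
Rounded to 2 significant figures: 1.1 × 10² °C.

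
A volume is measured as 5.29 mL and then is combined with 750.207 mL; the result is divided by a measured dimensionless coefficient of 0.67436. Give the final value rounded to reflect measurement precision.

1120.3 mL

5.29 mL + 750.207 mL = 755.497 mL; the sum is limited to 2 decimal places (5 s.f.).
Carrying full precision, 755.497 ÷ 0.67436 = 1120.31704134… mL; 0.67436 has 5 s.f., so the result keeps min(5, 5) = 5 s.f.
Rounded to 5 significant figures: 1120.3 mL.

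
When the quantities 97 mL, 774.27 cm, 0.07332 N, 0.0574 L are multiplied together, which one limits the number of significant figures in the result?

97 mL → 2 s.f.; 774.27 cm → 5 s.f.; 0.07332 N → 4 s.f.; 0.0574 L → 3 s.f.
The fewest is 2 significant figures, from 97 mL.

97 mL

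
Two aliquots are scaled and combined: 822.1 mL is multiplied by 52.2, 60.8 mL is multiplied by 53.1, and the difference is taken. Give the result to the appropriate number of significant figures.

822.1 × 52.2 = 42913.62 → 4.29 × 10⁴ mL (3 s.f., last digit at the 10^2 place).
60.8 × 53.1 = 3228.48 → 3.23 × 10³ mL (3 s.f., last digit at the 10^1 place).
Difference: 39685.14 mL; keep the coarser place, 10^2.
Result: 3.97 × 10⁴ mL.

3.97 × 10⁴ mL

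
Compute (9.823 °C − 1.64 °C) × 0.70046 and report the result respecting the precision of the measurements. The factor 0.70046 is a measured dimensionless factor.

5.73 °C

9.823 °C − 1.64 °C = 8.183 °C; the difference is limited to 2 decimal places (3 s.f.).
Carrying full precision, 8.183 × 0.70046 = 5.73186418 °C; 0.70046 has 5 s.f., so the result keeps min(3, 5) = 3 s.f.
Rounded to 3 significant figures: 5.73 °C.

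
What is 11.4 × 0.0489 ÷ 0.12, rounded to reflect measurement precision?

11.4 × 0.0489 ÷ 0.12 = 4.6455
Multiplication/division keeps the fewest significant figures: 11.4 → 3 s.f., 0.0489 → 3 s.f., 0.12 → 2 s.f.; limit is 2.
Rounded to 2 significant figures: 4.6.

4.6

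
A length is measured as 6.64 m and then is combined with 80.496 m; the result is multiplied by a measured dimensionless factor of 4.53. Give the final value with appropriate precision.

6.64 m + 80.496 m = 87.136 m; the sum is limited to 2 decimal places (4 s.f.).
Carrying full precision, 87.136 × 4.53 = 394.72608 m; 4.53 has 3 s.f., so the result keeps min(4, 3) = 3 s.f.
Rounded to 3 significant figures: 395 m.

395 m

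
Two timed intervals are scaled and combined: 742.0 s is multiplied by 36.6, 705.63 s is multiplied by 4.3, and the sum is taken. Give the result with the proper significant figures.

3.02 × 10^4 s

742.0 × 36.6 = 27157.2 → 2.72 × 10^4 s (3 s.f., last digit at the 10^2 place).
705.63 × 4.3 = 3034.209 → 3.0 × 10^3 s (2 s.f., last digit at the 10^2 place).
Sum: 30191.409 s; keep the coarser place, 10^2.
Result: 3.02 × 10^4 s.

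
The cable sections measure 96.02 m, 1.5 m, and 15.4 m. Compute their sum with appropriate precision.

112.9 m

96.02 m + 1.5 m + 15.4 m = 112.92 m.
Addition/subtraction keeps the fewest decimal places: 96.02 → 2 decimal places, 1.5 → 1 decimal place, 15.4 → 1 decimal place; limit is 1.
Rounded to 1 decimal place: 112.9 m.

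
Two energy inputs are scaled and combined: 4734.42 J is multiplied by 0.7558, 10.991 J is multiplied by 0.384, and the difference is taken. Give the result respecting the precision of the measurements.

3574 J

4734.42 × 0.7558 = 3578.274636 → 3578 J (4 s.f., last digit at the 10^0 place).
10.991 × 0.384 = 4.220544 → 4.22 J (3 s.f., last digit at the 10^-2 place).
Difference: 3574.054092 J; keep the coarser place, 10^0.
Result: 3574 J.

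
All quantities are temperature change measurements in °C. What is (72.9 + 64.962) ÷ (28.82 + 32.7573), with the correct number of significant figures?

2.239

72.9 + 64.962 = 137.862, limited to 1 d.p. → 4 s.f.; 28.82 + 32.7573 = 61.5773, limited to 2 d.p. → 4 s.f.
Carrying full precision, 137.862 ÷ 61.5773 = 2.23884450926…; keep min(4, 4) = 4 s.f.
Rounded to 4 significant figures: 2.239.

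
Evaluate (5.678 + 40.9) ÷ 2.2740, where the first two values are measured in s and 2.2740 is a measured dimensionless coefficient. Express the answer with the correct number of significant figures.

5.678 s + 40.9 s = 46.578 s; the sum is limited to 1 decimal place (3 s.f.).
Carrying full precision, 46.578 ÷ 2.2740 = 20.4828496042… s; 2.2740 has 5 s.f., so the result keeps min(3, 5) = 3 s.f.
Rounded to 3 significant figures: 20.5 s.

20.5 s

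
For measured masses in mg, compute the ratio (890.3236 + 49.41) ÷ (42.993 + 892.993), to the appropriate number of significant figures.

890.3236 + 49.41 = 939.7336, limited to 2 d.p. → 5 s.f.; 42.993 + 892.993 = 935.986, limited to 3 d.p. → 6 s.f.
Carrying full precision, 939.7336 ÷ 935.986 = 1.00400390604…; keep min(5, 6) = 5 s.f.
Rounded to 5 significant figures: 1.0040.

1.0040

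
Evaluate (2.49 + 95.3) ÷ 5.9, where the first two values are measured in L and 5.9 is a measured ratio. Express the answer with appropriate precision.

2.49 L + 95.3 L = 97.79 L; the sum is limited to 1 decimal place (3 s.f.).
Carrying full precision, 97.79 ÷ 5.9 = 16.5745762712… L; 5.9 has 2 s.f., so the result keeps min(3, 2) = 2 s.f.
Rounded to 2 significant figures: 17 L.

17 L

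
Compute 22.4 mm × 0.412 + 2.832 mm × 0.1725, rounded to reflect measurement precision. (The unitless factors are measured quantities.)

9.72 mm

22.4 × 0.412 = 9.2288 → 9.23 mm (3 s.f., last digit at the 10^-2 place).
2.832 × 0.1725 = 0.48852 → 0.4885 mm (4 s.f., last digit at the 10^-4 place).
Sum: 9.71732 mm; keep the coarser place, 10^-2.
Result: 9.72 mm.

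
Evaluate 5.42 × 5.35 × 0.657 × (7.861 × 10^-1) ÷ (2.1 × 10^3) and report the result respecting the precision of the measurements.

0.0071

5.42 × 5.35 × 0.657 × (7.861 × 10^-1) ÷ (2.1 × 10^3) = 0.007131435189
Multiplication/division keeps the fewest significant figures: 5.42 → 3 s.f., 5.35 → 3 s.f., 0.657 → 3 s.f., 7.861 × 10^-1 → 4 s.f., 2.1 × 10^3 → 2 s.f.; limit is 2.
Rounded to 2 significant figures: 0.0071.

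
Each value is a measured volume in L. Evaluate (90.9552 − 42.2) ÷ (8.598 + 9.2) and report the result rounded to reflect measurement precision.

90.9552 − 42.2 = 48.7552, limited to 1 d.p. → 3 s.f.; 8.598 + 9.2 = 17.798, limited to 1 d.p. → 3 s.f.
Carrying full precision, 48.7552 ÷ 17.798 = 2.73936397348…; keep min(3, 3) = 3 s.f.
Rounded to 3 significant figures: 2.74.

2.74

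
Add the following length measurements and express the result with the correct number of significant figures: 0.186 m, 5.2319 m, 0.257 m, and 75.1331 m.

80.808 m

0.186 m + 5.2319 m + 0.257 m + 75.1331 m = 80.8080 m.
Addition/subtraction keeps the fewest decimal places: 0.186 → 3 decimal places, 5.2319 → 4 decimal places, 0.257 → 3 decimal places, 75.1331 → 4 decimal places; limit is 3.
Rounded to 3 decimal places: 80.808 m.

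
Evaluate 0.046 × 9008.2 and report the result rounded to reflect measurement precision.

0.046 × 9008.2 = 414.3772
Multiplication/division keeps the fewest significant figures: 0.046 → 2 s.f., 9008.2 → 5 s.f.; limit is 2.
Rounded to 2 significant figures: 4.1 × 10².

4.1 × 10²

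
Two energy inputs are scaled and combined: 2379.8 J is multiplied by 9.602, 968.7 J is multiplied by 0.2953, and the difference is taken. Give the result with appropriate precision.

2.256 × 10⁴ J

2379.8 × 9.602 = 22850.8396 → 2.285 × 10⁴ J (4 s.f., last digit at the 10^1 place).
968.7 × 0.2953 = 286.05711 → 286.1 J (4 s.f., last digit at the 10^-1 place).
Difference: 22564.78249 J; keep the coarser place, 10^1.
Result: 2.256 × 10⁴ J.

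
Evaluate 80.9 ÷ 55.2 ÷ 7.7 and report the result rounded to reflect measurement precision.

80.9 ÷ 55.2 ÷ 7.7 = 0.190335027292…
Multiplication/division keeps the fewest significant figures: 80.9 → 3 s.f., 55.2 → 3 s.f., 7.7 → 2 s.f.; limit is 2.
Rounded to 2 significant figures: 0.19.

0.19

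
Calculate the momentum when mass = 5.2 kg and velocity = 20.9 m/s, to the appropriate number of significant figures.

momentum = 5.2 kg × 20.9 m/s = 108.68 kg·m/s.
5.2 has 2 significant figures; 20.9 has 3.
Division/multiplication keeps the fewest: 2 significant figures.
Rounded: 1.1 × 10² kg·m/s.

1.1 × 10² kg·m/s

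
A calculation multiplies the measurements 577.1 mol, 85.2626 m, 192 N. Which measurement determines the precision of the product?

577.1 mol → 4 s.f.; 85.2626 m → 6 s.f.; 192 N → 3 s.f.
The fewest is 3 significant figures, from 192 N.

192 N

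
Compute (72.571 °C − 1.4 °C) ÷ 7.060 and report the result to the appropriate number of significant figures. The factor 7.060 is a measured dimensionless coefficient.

10.1 °C

72.571 °C − 1.4 °C = 71.171 °C; the difference is limited to 1 decimal place (3 s.f.).
Carrying full precision, 71.171 ÷ 7.060 = 10.080878187… °C; 7.060 has 4 s.f., so the result keeps min(3, 4) = 3 s.f.
Rounded to 3 significant figures: 10.1 °C.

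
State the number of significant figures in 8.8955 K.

5

8.8955: every digit is nonzero and significant.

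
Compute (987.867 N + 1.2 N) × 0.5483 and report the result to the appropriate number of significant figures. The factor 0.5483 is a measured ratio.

987.867 N + 1.2 N = 989.067 N; the sum is limited to 1 decimal place (4 s.f.).
Carrying full precision, 989.067 × 0.5483 = 542.3054361 N; 0.5483 has 4 s.f., so the result keeps min(4, 4) = 4 s.f.
Rounded to 4 significant figures: 542.3 N.

542.3 N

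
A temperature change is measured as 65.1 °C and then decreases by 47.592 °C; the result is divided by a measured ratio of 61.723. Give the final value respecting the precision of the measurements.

65.1 °C − 47.592 °C = 17.508 °C; the difference is limited to 1 decimal place (3 s.f.).
Carrying full precision, 17.508 ÷ 61.723 = 0.283654391394… °C; 61.723 has 5 s.f., so the result keeps min(3, 5) = 3 s.f.
Rounded to 3 significant figures: 0.284 °C.

0.284 °C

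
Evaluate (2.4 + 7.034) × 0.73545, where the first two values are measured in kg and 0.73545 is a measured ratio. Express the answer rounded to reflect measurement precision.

2.4 kg + 7.034 kg = 9.434 kg; the sum is limited to 1 decimal place (2 s.f.).
Carrying full precision, 9.434 × 0.73545 = 6.9382353 kg; 0.73545 has 5 s.f., so the result keeps min(2, 5) = 2 s.f.
Rounded to 2 significant figures: 6.9 kg.

6.9 kg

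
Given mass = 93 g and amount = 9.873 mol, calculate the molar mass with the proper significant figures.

molar mass = 93 g ÷ 9.873 mol = 9.41962929201… g/mol.
93 has 2 significant figures; 9.873 has 4.
Division/multiplication keeps the fewest: 2 significant figures.
Rounded: 9.4 g/mol.

9.4 g/mol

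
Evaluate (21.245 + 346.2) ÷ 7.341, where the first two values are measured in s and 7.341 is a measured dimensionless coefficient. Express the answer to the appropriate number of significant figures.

21.245 s + 346.2 s = 367.445 s; the sum is limited to 1 decimal place (4 s.f.).
Carrying full precision, 367.445 ÷ 7.341 = 50.0538073832… s; 7.341 has 4 s.f., so the result keeps min(4, 4) = 4 s.f.
Rounded to 4 significant figures: 50.05 s.

50.05 s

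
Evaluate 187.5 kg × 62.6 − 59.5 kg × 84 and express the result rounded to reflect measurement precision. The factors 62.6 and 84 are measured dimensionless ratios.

6.7 × 10^3 kg

187.5 × 62.6 = 11737.5 → 1.17 × 10^4 kg (3 s.f., last digit at the 10^2 place).
59.5 × 84 = 4998 → 5.0 × 10^3 kg (2 s.f., last digit at the 10^2 place).
Difference: 6739.5 kg; keep the coarser place, 10^2.
Result: 6.7 × 10^3 kg.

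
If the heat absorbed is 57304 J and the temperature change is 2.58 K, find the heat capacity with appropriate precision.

heat capacity = 57304 J ÷ 2.58 K = 22210.8527132… J/K.
57304 has 5 significant figures; 2.58 has 3.
Division/multiplication keeps the fewest: 3 significant figures.
Rounded: 2.22 × 10^4 J/K.

2.22 × 10^4 J/K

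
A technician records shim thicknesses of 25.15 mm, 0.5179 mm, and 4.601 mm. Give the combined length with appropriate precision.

25.15 mm + 0.5179 mm + 4.601 mm = 30.2689 mm.
Addition/subtraction keeps the fewest decimal places: 25.15 → 2 decimal places, 0.5179 → 4 decimal places, 4.601 → 3 decimal places; limit is 2.
Rounded to 2 decimal places: 30.27 mm.

30.27 mm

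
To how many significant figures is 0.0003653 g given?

0.0003653: leading zeros are not significant.

4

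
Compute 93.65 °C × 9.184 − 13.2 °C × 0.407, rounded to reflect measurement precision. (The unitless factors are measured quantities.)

93.65 × 9.184 = 860.0816 → 860.1 °C (4 s.f., last digit at the 10^-1 place).
13.2 × 0.407 = 5.3724 → 5.37 °C (3 s.f., last digit at the 10^-2 place).
Difference: 854.7092 °C; keep the coarser place, 10^-1.
Result: 854.7 °C.

854.7 °C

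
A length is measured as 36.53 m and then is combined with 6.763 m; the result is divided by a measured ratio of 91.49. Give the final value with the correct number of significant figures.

0.4732 m

36.53 m + 6.763 m = 43.293 m; the sum is limited to 2 decimal places (4 s.f.).
Carrying full precision, 43.293 ÷ 91.49 = 0.473199256749… m; 91.49 has 4 s.f., so the result keeps min(4, 4) = 4 s.f.
Rounded to 4 significant figures: 0.4732 m.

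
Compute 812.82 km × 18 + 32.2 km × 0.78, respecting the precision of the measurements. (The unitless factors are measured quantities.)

1.5 × 10⁴ km

812.82 × 18 = 14630.76 → 1.5 × 10⁴ km (2 s.f., last digit at the 10^3 place).
32.2 × 0.78 = 25.116 → 25 km (2 s.f., last digit at the 10^0 place).
Sum: 14655.876 km; keep the coarser place, 10^3.
Result: 1.5 × 10⁴ km.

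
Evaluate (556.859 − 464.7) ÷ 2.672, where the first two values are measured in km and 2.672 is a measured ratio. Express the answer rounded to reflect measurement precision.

34.5 km

556.859 km − 464.7 km = 92.159 km; the difference is limited to 1 decimal place (3 s.f.).
Carrying full precision, 92.159 ÷ 2.672 = 34.4906437126… km; 2.672 has 4 s.f., so the result keeps min(3, 4) = 3 s.f.
Rounded to 3 significant figures: 34.5 km.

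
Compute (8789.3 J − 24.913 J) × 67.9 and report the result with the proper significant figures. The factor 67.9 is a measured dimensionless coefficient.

8789.3 J − 24.913 J = 8764.387 J; the difference is limited to 1 decimal place (5 s.f.).
Carrying full precision, 8764.387 × 67.9 = 595101.8773 J; 67.9 has 3 s.f., so the result keeps min(5, 3) = 3 s.f.
Rounded to 3 significant figures: 5.95 × 10^5 J.

5.95 × 10^5 J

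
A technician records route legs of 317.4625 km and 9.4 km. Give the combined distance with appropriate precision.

326.9 km

317.4625 km + 9.4 km = 326.8625 km.
Addition/subtraction keeps the fewest decimal places: 317.4625 → 4 decimal places, 9.4 → 1 decimal place; limit is 1.
Rounded to 1 decimal place: 326.9 km.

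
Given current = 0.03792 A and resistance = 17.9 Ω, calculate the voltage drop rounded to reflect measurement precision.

0.679 V

voltage drop = 0.03792 A × 17.9 Ω = 0.678768 V.
0.03792 has 4 significant figures; 17.9 has 3.
Division/multiplication keeps the fewest: 3 significant figures.
Rounded: 0.679 V.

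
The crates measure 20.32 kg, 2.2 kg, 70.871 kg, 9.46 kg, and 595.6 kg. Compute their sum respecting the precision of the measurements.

20.32 kg + 2.2 kg + 70.871 kg + 9.46 kg + 595.6 kg = 698.451 kg.
Addition/subtraction keeps the fewest decimal places: 20.32 → 2 decimal places, 2.2 → 1 decimal place, 70.871 → 3 decimal places, 9.46 → 2 decimal places, 595.6 → 1 decimal place; limit is 1.
Rounded to 1 decimal place: 6.985 × 10² kg.

6.985 × 10² kg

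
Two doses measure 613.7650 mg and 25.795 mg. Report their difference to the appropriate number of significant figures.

613.7650 mg − 25.795 mg = 587.9700 mg.
Addition/subtraction keeps the fewest decimal places: 613.7650 → 4 decimal places, 25.795 → 3 decimal places; limit is 3.
Rounded to 3 decimal places: 5.87970 × 10² mg.

5.87970 × 10² mg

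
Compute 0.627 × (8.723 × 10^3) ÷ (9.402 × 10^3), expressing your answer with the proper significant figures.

0.627 × (8.723 × 10^3) ÷ (9.402 × 10^3) = 0.581718889598…
Multiplication/division keeps the fewest significant figures: 0.627 → 3 s.f., 8.723 × 10^3 → 4 s.f., 9.402 × 10^3 → 4 s.f.; limit is 3.
Rounded to 3 significant figures: 0.582.

0.582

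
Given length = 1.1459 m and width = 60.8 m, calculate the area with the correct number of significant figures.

69.7 m²

area = 1.1459 m × 60.8 m = 69.67072 m².
1.1459 has 5 significant figures; 60.8 has 3.
Division/multiplication keeps the fewest: 3 significant figures.
Rounded: 69.7 m².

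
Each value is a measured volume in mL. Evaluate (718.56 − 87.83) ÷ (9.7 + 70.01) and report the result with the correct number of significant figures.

718.56 − 87.83 = 630.73, limited to 2 d.p. → 5 s.f.; 9.7 + 70.01 = 79.71, limited to 1 d.p. → 3 s.f.
Carrying full precision, 630.73 ÷ 79.71 = 7.91280893238…; keep min(5, 3) = 3 s.f.
Rounded to 3 significant figures: 7.91.

7.91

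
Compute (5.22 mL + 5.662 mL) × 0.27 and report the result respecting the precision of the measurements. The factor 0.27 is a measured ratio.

2.9 mL

5.22 mL + 5.662 mL = 10.882 mL; the sum is limited to 2 decimal places (4 s.f.).
Carrying full precision, 10.882 × 0.27 = 2.93814 mL; 0.27 has 2 s.f., so the result keeps min(4, 2) = 2 s.f.
Rounded to 2 significant figures: 2.9 mL.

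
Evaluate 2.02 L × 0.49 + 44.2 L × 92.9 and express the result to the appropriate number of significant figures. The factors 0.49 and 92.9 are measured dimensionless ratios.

4.11 × 10³ L

2.02 × 0.49 = 0.9898 → 0.99 L (2 s.f., last digit at the 10^-2 place).
44.2 × 92.9 = 4106.18 → 4.11 × 10³ L (3 s.f., last digit at the 10^1 place).
Sum: 4107.1698 L; keep the coarser place, 10^1.
Result: 4.11 × 10³ L.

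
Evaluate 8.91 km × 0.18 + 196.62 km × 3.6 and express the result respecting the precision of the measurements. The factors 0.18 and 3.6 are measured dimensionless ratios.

8.91 × 0.18 = 1.6038 → 1.6 km (2 s.f., last digit at the 10^-1 place).
196.62 × 3.6 = 707.832 → 7.1 × 10^2 km (2 s.f., last digit at the 10^1 place).
Sum: 709.4358 km; keep the coarser place, 10^1.
Result: 7.1 × 10^2 km.

7.1 × 10^2 km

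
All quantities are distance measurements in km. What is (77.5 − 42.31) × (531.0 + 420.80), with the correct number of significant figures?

77.5 − 42.31 = 35.19, limited to 1 d.p. → 3 s.f.; 531.0 + 420.80 = 951.80, limited to 1 d.p. → 4 s.f.
Carrying full precision, 35.19 × 951.80 = 33493.842; keep min(3, 4) = 3 s.f.
Rounded to 3 significant figures: 3.35 × 10^4 km².

3.35 × 10^4 km²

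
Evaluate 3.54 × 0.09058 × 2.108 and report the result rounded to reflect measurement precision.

6.76 × 10⁻¹

3.54 × 0.09058 × 2.108 = 0.6759369456
Multiplication/division keeps the fewest significant figures: 3.54 → 3 s.f., 0.09058 → 4 s.f., 2.108 → 4 s.f.; limit is 3.
Rounded to 3 significant figures: 6.76 × 10⁻¹.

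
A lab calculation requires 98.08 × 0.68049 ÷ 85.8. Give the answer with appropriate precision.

98.08 × 0.68049 ÷ 85.8 = 0.77788413986…
Multiplication/division keeps the fewest significant figures: 98.08 → 4 s.f., 0.68049 → 5 s.f., 85.8 → 3 s.f.; limit is 3.
Rounded to 3 significant figures: 0.778.

0.778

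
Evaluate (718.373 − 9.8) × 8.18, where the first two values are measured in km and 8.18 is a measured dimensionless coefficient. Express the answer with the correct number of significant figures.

718.373 km − 9.8 km = 708.573 km; the difference is limited to 1 decimal place (4 s.f.).
Carrying full precision, 708.573 × 8.18 = 5796.12714 km; 8.18 has 3 s.f., so the result keeps min(4, 3) = 3 s.f.
Rounded to 3 significant figures: 5.80 × 10³ km.

5.80 × 10³ km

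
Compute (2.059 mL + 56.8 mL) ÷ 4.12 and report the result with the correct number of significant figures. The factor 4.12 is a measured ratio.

14.3 mL

2.059 mL + 56.8 mL = 58.859 mL; the sum is limited to 1 decimal place (3 s.f.).
Carrying full precision, 58.859 ÷ 4.12 = 14.2861650485… mL; 4.12 has 3 s.f., so the result keeps min(3, 3) = 3 s.f.
Rounded to 3 significant figures: 14.3 mL.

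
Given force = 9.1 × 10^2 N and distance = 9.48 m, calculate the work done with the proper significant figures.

8.6 × 10^3 J

work done = 9.1 × 10^2 N × 9.48 m = 8626.8 J.
9.1 × 10^2 has 2 significant figures; 9.48 has 3.
Division/multiplication keeps the fewest: 2 significant figures.
Rounded: 8.6 × 10^3 J.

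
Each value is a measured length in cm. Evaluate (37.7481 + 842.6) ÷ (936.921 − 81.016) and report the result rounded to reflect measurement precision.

37.7481 + 842.6 = 880.3481, limited to 1 d.p. → 4 s.f.; 936.921 − 81.016 = 855.905, limited to 3 d.p. → 6 s.f.
Carrying full precision, 880.3481 ÷ 855.905 = 1.02855819279…; keep min(4, 6) = 4 s.f.
Rounded to 4 significant figures: 1.029.

1.029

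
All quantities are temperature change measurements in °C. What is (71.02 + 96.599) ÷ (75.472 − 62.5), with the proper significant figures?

12.9

71.02 + 96.599 = 167.619, limited to 2 d.p. → 5 s.f.; 75.472 − 62.5 = 12.972, limited to 1 d.p. → 3 s.f.
Carrying full precision, 167.619 ÷ 12.972 = 12.92160037…; keep min(5, 3) = 3 s.f.
Rounded to 3 significant figures: 12.9.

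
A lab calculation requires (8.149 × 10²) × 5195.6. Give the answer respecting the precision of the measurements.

4.234 × 10⁶

(8.149 × 10²) × 5195.6 = 4233894.44
Multiplication/division keeps the fewest significant figures: 8.149 × 10² → 4 s.f., 5195.6 → 5 s.f.; limit is 4.
Rounded to 4 significant figures: 4.234 × 10⁶.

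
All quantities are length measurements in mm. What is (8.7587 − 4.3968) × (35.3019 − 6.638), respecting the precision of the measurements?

125.03 mm²

8.7587 − 4.3968 = 4.3619, limited to 4 d.p. → 5 s.f.; 35.3019 − 6.638 = 28.6639, limited to 3 d.p. → 5 s.f.
Carrying full precision, 4.3619 × 28.6639 = 125.02906541; keep min(5, 5) = 5 s.f.
Rounded to 5 significant figures: 125.03 mm².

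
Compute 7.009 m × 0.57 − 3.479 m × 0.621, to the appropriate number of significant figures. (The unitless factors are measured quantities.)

7.009 × 0.57 = 3.99513 → 4.0 m (2 s.f., last digit at the 10^-1 place).
3.479 × 0.621 = 2.160459 → 2.16 m (3 s.f., last digit at the 10^-2 place).
Difference: 1.834671 m; keep the coarser place, 10^-1.
Result: 1.8 m.

1.8 m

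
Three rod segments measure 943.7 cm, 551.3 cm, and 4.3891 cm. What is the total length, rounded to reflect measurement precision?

1499.4 cm

943.7 cm + 551.3 cm + 4.3891 cm = 1499.3891 cm.
Addition/subtraction keeps the fewest decimal places: 943.7 → 1 decimal place, 551.3 → 1 decimal place, 4.3891 → 4 decimal places; limit is 1.
Rounded to 1 decimal place: 1499.4 cm.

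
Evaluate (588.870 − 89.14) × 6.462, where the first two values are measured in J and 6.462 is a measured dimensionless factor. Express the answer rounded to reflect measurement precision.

588.870 J − 89.14 J = 499.730 J; the difference is limited to 2 decimal places (5 s.f.).
Carrying full precision, 499.730 × 6.462 = 3229.25526 J; 6.462 has 4 s.f., so the result keeps min(5, 4) = 4 s.f.
Rounded to 4 significant figures: 3229 J.

3229 J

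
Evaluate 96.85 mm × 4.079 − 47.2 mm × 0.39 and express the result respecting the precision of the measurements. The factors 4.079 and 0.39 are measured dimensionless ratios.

3.77 × 10^2 mm

96.85 × 4.079 = 395.05115 → 395.1 mm (4 s.f., last digit at the 10^-1 place).
47.2 × 0.39 = 18.408 → 18 mm (2 s.f., last digit at the 10^0 place).
Difference: 376.64315 mm; keep the coarser place, 10^0.
Result: 3.77 × 10^2 mm.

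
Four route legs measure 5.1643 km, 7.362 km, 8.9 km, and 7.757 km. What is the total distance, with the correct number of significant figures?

5.1643 km + 7.362 km + 8.9 km + 7.757 km = 29.1833 km.
Addition/subtraction keeps the fewest decimal places: 5.1643 → 4 decimal places, 7.362 → 3 decimal places, 8.9 → 1 decimal place, 7.757 → 3 decimal places; limit is 1.
Rounded to 1 decimal place: 29.2 km.

29.2 km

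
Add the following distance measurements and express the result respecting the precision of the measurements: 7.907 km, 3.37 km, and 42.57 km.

7.907 km + 3.37 km + 42.57 km = 53.847 km.
Addition/subtraction keeps the fewest decimal places: 7.907 → 3 decimal places, 3.37 → 2 decimal places, 42.57 → 2 decimal places; limit is 2.
Rounded to 2 decimal places: 53.85 km.

53.85 km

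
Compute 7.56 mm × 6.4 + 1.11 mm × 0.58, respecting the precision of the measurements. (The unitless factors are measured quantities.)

7.56 × 6.4 = 48.384 → 48 mm (2 s.f., last digit at the 10^0 place).
1.11 × 0.58 = 0.6438 → 0.64 mm (2 s.f., last digit at the 10^-2 place).
Sum: 49.0278 mm; keep the coarser place, 10^0.
Result: 49 mm.

49 mm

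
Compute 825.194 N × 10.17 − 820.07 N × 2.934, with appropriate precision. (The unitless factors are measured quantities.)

825.194 × 10.17 = 8392.22298 → 8392 N (4 s.f., last digit at the 10^0 place).
820.07 × 2.934 = 2406.08538 → 2.406 × 10^3 N (4 s.f., last digit at the 10^0 place).
Difference: 5986.1376 N; keep the coarser place, 10^0.
Result: 5986 N.

5986 N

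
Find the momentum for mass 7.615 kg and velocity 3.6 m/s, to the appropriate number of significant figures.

27 kg·m/s

momentum = 7.615 kg × 3.6 m/s = 27.414 kg·m/s.
7.615 has 4 significant figures; 3.6 has 2.
Division/multiplication keeps the fewest: 2 significant figures.
Rounded: 27 kg·m/s.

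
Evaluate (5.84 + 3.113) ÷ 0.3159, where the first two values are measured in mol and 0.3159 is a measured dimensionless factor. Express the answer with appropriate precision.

5.84 mol + 3.113 mol = 8.953 mol; the sum is limited to 2 decimal places (3 s.f.).
Carrying full precision, 8.953 ÷ 0.3159 = 28.3412472301… mol; 0.3159 has 4 s.f., so the result keeps min(3, 4) = 3 s.f.
Rounded to 3 significant figures: 28.3 mol.

28.3 mol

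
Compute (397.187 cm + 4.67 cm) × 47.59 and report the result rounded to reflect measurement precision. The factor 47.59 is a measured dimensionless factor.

397.187 cm + 4.67 cm = 401.857 cm; the sum is limited to 2 decimal places (5 s.f.).
Carrying full precision, 401.857 × 47.59 = 19124.37463 cm; 47.59 has 4 s.f., so the result keeps min(5, 4) = 4 s.f.
Rounded to 4 significant figures: 1.912 × 10⁴ cm.

1.912 × 10⁴ cm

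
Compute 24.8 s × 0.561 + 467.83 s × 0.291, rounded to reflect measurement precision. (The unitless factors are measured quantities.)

1.50 × 10² s

24.8 × 0.561 = 13.9128 → 13.9 s (3 s.f., last digit at the 10^-1 place).
467.83 × 0.291 = 136.13853 → 136 s (3 s.f., last digit at the 10^0 place).
Sum: 150.05133 s; keep the coarser place, 10^0.
Result: 1.50 × 10² s.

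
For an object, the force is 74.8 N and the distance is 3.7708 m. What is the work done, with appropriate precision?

work done = 74.8 N × 3.7708 m = 282.05584 J.
74.8 has 3 significant figures; 3.7708 has 5.
Division/multiplication keeps the fewest: 3 significant figures.
Rounded: 282 J.

282 J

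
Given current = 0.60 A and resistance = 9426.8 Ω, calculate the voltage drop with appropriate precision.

5.7 × 10³ V

voltage drop = 0.60 A × 9426.8 Ω = 5656.08 V.
0.60 has 2 significant figures; 9426.8 has 5.
Division/multiplication keeps the fewest: 2 significant figures.
Rounded: 5.7 × 10³ V.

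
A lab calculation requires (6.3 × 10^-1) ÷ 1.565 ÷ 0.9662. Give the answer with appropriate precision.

(6.3 × 10^-1) ÷ 1.565 ÷ 0.9662 = 0.416638284561…
Multiplication/division keeps the fewest significant figures: 6.3 × 10^-1 → 2 s.f., 1.565 → 4 s.f., 0.9662 → 4 s.f.; limit is 2.
Rounded to 2 significant figures: 0.42.

0.42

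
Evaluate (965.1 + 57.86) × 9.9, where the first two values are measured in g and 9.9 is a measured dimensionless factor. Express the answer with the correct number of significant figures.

965.1 g + 57.86 g = 1022.96 g; the sum is limited to 1 decimal place (5 s.f.).
Carrying full precision, 1022.96 × 9.9 = 10127.304 g; 9.9 has 2 s.f., so the result keeps min(5, 2) = 2 s.f.
Rounded to 2 significant figures: 1.0 × 10⁴ g.

1.0 × 10⁴ g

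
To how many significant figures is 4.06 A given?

4.06: zeros between nonzero digits are significant.

3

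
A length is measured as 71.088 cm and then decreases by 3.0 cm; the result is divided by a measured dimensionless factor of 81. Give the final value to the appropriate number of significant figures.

0.84 cm

71.088 cm − 3.0 cm = 68.088 cm; the difference is limited to 1 decimal place (3 s.f.).
Carrying full precision, 68.088 ÷ 81 = 0.840592592593… cm; 81 has 2 s.f., so the result keeps min(3, 2) = 2 s.f.
Rounded to 2 significant figures: 0.84 cm.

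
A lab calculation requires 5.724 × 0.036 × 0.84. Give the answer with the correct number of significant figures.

1.7 × 10⁻¹

5.724 × 0.036 × 0.84 = 0.17309376
Multiplication/division keeps the fewest significant figures: 5.724 → 4 s.f., 0.036 → 2 s.f., 0.84 → 2 s.f.; limit is 2.
Rounded to 2 significant figures: 1.7 × 10⁻¹.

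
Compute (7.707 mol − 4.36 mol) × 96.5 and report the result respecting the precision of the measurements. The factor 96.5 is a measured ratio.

7.707 mol − 4.36 mol = 3.347 mol; the difference is limited to 2 decimal places (3 s.f.).
Carrying full precision, 3.347 × 96.5 = 322.9855 mol; 96.5 has 3 s.f., so the result keeps min(3, 3) = 3 s.f.
Rounded to 3 significant figures: 323 mol.

323 mol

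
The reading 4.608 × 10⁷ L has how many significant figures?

4.608 × 10⁷: in scientific notation every digit of the coefficient is significant.

4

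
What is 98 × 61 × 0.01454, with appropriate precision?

87

98 × 61 × 0.01454 = 86.92012
Multiplication/division keeps the fewest significant figures: 98 → 2 s.f., 61 → 2 s.f., 0.01454 → 4 s.f.; limit is 2.
Rounded to 2 significant figures: 87.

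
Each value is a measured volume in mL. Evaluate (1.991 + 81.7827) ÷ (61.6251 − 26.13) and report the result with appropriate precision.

1.991 + 81.7827 = 83.7737, limited to 3 d.p. → 5 s.f.; 61.6251 − 26.13 = 35.4951, limited to 2 d.p. → 4 s.f.
Carrying full precision, 83.7737 ÷ 35.4951 = 2.36014830216…; keep min(5, 4) = 4 s.f.
Rounded to 4 significant figures: 2.360.

2.360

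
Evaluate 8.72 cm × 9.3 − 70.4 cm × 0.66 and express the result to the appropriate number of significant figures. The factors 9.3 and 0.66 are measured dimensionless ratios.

35 cm

8.72 × 9.3 = 81.096 → 81 cm (2 s.f., last digit at the 10^0 place).
70.4 × 0.66 = 46.464 → 46 cm (2 s.f., last digit at the 10^0 place).
Difference: 34.632 cm; keep the coarser place, 10^0.
Result: 35 cm.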